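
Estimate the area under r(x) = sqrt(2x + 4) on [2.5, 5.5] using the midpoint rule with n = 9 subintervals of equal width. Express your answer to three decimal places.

10.365

Δx = (5.5 − 2.5)/9 = 1/3.
Midpoints: 8/3, 3, 10/3, 11/3, 4, 13/3, 14/3, 5, 16/3.
r(8/3) ≈ 3.055, r(3) ≈ 3.162, r(10/3) ≈ 3.266, r(11/3) ≈ 3.367, r(4) ≈ 3.464, r(13/3) ≈ 3.559, r(14/3) ≈ 3.651, r(5) ≈ 3.742, r(16/3) ≈ 3.830.
Sum = Δx · [r(8/3) + r(3) + r(10/3) + ...].
Sum ≈ 10.365.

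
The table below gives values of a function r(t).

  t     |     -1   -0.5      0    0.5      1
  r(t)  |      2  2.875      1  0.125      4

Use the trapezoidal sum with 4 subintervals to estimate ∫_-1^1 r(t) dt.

3.5

Δt = 0.5.
T_4 = (0.5/2)·[2 + 2·2.875 + 2·1 + 2·0.125 + 4] = 3.5.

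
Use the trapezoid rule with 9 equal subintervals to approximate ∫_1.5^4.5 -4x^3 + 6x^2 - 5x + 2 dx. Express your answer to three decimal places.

Δx = (4.5 − 1.5)/9 = 1/3.
f(1.5) = -5.5, f(11/6) = -629/54, f(13/6) = -1153/54, f(2.5) = -35.5, f(17/6) = -2969/54, f(19/6) = -4357/54, f(3.5) = -113.5, f(23/6) = -8333/54, f(25/6) = -11017/54, f(4.5) = -263.5.
T_9 = (Δx/2)·[f(x_0) + 2f(x_1) + ... + 2f(x_{8}) + f(x_9)].
Sum ≈ -270.167.

-270.167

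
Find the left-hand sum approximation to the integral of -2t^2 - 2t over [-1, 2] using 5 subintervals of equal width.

-5.76

Δt = (2 − (-1))/5 = 0.6.
Left endpoints: -1, -0.4, 0.2, 0.8, 1.4.
f(-1) = 0, f(-0.4) = 0.48, f(0.2) = -0.48, f(0.8) = -2.88, f(1.4) = -6.72.
Sum = Δt · [f(-1) + f(-0.4) + f(0.2) + f(0.8) + f(1.4)].
Sum = -5.76.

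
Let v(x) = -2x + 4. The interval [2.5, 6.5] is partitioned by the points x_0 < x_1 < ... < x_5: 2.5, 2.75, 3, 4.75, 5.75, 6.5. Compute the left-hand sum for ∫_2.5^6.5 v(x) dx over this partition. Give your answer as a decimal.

Subinterval widths: 0.25, 0.25, 1.75, 1, 0.75.
Left endpoints: 2.5, 2.75, 3, 4.75, 5.75.
v(2.5) = -1, v(2.75) = -1.5, v(3) = -2, v(4.75) = -5.5, v(5.75) = -7.5.
Sum = Σ Δx_i · v(x_i).
Sum = -15.25.

-15.25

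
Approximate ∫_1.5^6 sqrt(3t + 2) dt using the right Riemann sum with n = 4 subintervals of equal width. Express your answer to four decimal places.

17.2485

Δt = (6 − 1.5)/4 = 1.125.
Right endpoints: 2.625, 3.75, 4.875, 6.
f(2.625) ≈ 3.1425, f(3.75) ≈ 3.6401, f(4.875) ≈ 4.0774, f(6) ≈ 4.4721.
Sum = Δt · [f(2.625) + f(3.75) + f(4.875) + f(6)].
Sum ≈ 17.2485.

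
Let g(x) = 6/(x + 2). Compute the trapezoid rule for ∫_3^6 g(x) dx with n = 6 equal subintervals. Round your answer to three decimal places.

Δx = (6 − 3)/6 = 0.5.
g(3) = 1.2, g(3.5) = 12/11, g(4) = 1, g(4.5) = 12/13, g(5) = 6/7, g(5.5) = 0.8, g(6) = 0.75.
T_6 = (Δx/2)·[g(x_0) + 2g(x_1) + ... + 2g(x_{5}) + g(x_6)].
Sum ≈ 2.823.

2.823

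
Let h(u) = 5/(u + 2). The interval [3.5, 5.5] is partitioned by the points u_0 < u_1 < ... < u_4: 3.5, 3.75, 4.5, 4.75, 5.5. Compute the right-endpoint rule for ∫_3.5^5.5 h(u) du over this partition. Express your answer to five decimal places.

1.47950

Subinterval widths: 0.25, 0.75, 0.25, 0.75.
Right endpoints: 3.75, 4.5, 4.75, 5.5.
h(3.75) = 20/23, h(4.5) = 10/13, h(4.75) = 20/27, h(5.5) = 2/3.
Sum = Σ Δu_i · h(u_i).
Sum ≈ 1.47950.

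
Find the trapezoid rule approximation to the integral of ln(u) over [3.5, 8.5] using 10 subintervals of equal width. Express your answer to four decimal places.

Δu = (8.5 − 3.5)/10 = 0.5.
f(3.5) ≈ 1.2528, f(4) ≈ 1.3863, f(4.5) ≈ 1.5041, f(5) ≈ 1.6094, f(5.5) ≈ 1.7047, f(6) ≈ 1.7918, f(6.5) ≈ 1.8718, f(7) ≈ 1.9459, f(7.5) ≈ 2.0149, f(8) ≈ 2.0794, f(8.5) ≈ 2.1401.
T_10 = (Δu/2)·[f(u_0) + 2f(u_1) + ... + 2f(u_{9}) + f(u_10)].
Sum ≈ 8.8024.

8.8024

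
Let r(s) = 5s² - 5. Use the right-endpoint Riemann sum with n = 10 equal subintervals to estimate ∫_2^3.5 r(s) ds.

53.746875

Δs = (3.5 − 2)/10 = 0.15.
Right endpoints: 2.15, 2.3, 2.45, 2.6, 2.75, 2.9, 3.05, 3.2, 3.35, 3.5.
r(2.15) = 18.1125, r(2.3) = 21.45, r(2.45) = 25.0125, r(2.6) = 28.8, r(2.75) = 32.8125, r(2.9) = 37.05, r(3.05) = 41.5125, r(3.2) = 46.2, r(3.35) = 51.1125, r(3.5) = 56.25.
Sum = Δs · [r(2.15) + r(2.3) + r(2.45) + ...].
Sum = 53.746875.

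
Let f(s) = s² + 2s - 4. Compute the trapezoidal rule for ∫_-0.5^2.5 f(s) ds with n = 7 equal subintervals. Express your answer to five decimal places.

-0.65816

Δs = (2.5 − (-0.5))/7 = 3/7.
f(-0.5) = -4.75, f(-1/14) = -811/196, f(5/14) = -619/196, f(11/14) = -355/196, f(17/14) = -19/196, f(23/14) = 389/196, f(29/14) = 869/196, f(2.5) = 7.25.
T_7 = (Δs/2)·[f(s_0) + 2f(s_1) + ... + 2f(s_{6}) + f(s_7)].
Sum ≈ -0.65816.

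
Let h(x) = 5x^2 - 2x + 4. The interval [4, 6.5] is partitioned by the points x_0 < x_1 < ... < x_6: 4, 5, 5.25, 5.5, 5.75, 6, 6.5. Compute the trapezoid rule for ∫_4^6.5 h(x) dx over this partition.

Subinterval widths: 1, 0.25, 0.25, 0.25, 0.25, 0.5.
h(4) = 76, h(5) = 119, h(5.25) = 131.3125, h(5.5) = 144.25, h(5.75) = 157.8125, h(6) = 172, h(6.5) = 202.25.
On each subinterval the trapezoid contributes (Δx_i/2)·[h(x_{i-1}) + h(x_i)].
Sum = 335.78125.

335.78125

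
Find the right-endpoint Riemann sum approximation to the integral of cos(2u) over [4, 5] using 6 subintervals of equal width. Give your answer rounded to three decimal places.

-0.817

Δu = (5 − 4)/6 = 1/6.
Right endpoints: 25/6, 13/3, 4.5, 14/3, 29/6, 5.
f(25/6) ≈ -0.461, f(13/3) ≈ -0.726, f(4.5) ≈ -0.911, f(14/3) ≈ -0.996, f(29/6) ≈ -0.971, f(5) ≈ -0.839.
Sum = Δu · [f(25/6) + f(13/3) + f(4.5) + ...].
Sum ≈ -0.817.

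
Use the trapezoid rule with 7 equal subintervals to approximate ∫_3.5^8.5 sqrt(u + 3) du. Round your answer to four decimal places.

Δu = (8.5 − 3.5)/7 = 5/7.
f(3.5) ≈ 2.5495, f(59/14) ≈ 2.6859, f(69/14) ≈ 2.8158, f(79/14) ≈ 2.9399, f(89/14) ≈ 3.0589, f(99/14) ≈ 3.1736, f(109/14) ≈ 3.2842, f(8.5) ≈ 3.3912.
T_7 = (Δu/2)·[f(u_0) + 2f(u_1) + ... + 2f(u_{6}) + f(u_7)].
Sum ≈ 14.9490.

14.9490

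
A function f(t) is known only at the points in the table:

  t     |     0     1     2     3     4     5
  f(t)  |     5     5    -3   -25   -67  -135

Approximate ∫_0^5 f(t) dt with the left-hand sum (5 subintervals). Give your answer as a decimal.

Δt = 1.
Sum = 1·[5 + 5 + (-3) + (-25) + (-67)] = -85.

-85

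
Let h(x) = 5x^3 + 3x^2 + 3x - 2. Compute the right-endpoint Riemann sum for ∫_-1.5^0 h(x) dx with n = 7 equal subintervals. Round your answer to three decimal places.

-7.856

Δx = (0 − (-1.5))/7 = 3/14.
Right endpoints: -9/7, -15/14, -6/7, -9/14, -3/7, -3/14, 0.
h(-9/7) = -3953/343, h(-15/14) = -21733/2744, h(-6/7) = -1892/343, h(-9/14) = -11023/2744, h(-3/7) = -1073/343, h(-3/14) = -7009/2744, h(0) = -2.
Sum = Δx · [h(-9/7) + h(-15/14) + h(-6/7) + ...].
Sum ≈ -7.856.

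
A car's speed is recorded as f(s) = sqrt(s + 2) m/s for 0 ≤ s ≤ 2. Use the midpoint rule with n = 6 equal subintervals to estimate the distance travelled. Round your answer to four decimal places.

3.4482

Δs = (2 − 0)/6 = 1/3.
Midpoints: 1/6, 0.5, 5/6, 7/6, 1.5, 11/6.
f(1/6) ≈ 1.4720, f(0.5) ≈ 1.5811, f(5/6) ≈ 1.6833, f(7/6) ≈ 1.7795, f(1.5) ≈ 1.8708, f(11/6) ≈ 1.9579.
Sum = Δs · [f(1/6) + f(0.5) + f(5/6) + ...].
Sum ≈ 3.4482.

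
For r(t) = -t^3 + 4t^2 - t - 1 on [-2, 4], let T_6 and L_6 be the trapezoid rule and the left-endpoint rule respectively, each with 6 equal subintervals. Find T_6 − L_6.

-15

T_6 = 25.
L_6 = 40.
T_6 − L_6 = -15.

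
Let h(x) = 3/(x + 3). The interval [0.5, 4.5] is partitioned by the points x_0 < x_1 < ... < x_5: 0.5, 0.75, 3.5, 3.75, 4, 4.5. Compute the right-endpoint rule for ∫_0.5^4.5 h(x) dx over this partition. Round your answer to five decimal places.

1.88748

Subinterval widths: 0.25, 2.75, 0.25, 0.25, 0.5.
Right endpoints: 0.75, 3.5, 3.75, 4, 4.5.
h(0.75) = 0.8, h(3.5) = 6/13, h(3.75) = 4/9, h(4) = 3/7, h(4.5) = 0.4.
Sum = Σ Δx_i · h(x_i).
Sum ≈ 1.88748.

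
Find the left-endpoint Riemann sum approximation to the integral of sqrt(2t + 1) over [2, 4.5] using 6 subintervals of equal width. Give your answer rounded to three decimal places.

Δt = (4.5 − 2)/6 = 5/12.
Left endpoints: 2, 29/12, 17/6, 3.25, 11/3, 49/12.
f(2) ≈ 2.236, f(29/12) ≈ 2.415, f(17/6) ≈ 2.582, f(3.25) ≈ 2.739, f(11/3) ≈ 2.887, f(49/12) ≈ 3.028.
Sum = Δt · [f(2) + f(29/12) + f(17/6) + ...].
Sum ≈ 6.619.

6.619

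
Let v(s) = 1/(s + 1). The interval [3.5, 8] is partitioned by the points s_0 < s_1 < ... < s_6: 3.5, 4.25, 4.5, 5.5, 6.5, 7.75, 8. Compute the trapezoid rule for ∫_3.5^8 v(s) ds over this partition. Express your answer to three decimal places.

0.696

Subinterval widths: 0.75, 0.25, 1, 1, 1.25, 0.25.
v(3.5) = 2/9, v(4.25) = 4/21, v(4.5) = 2/11, v(5.5) = 2/13, v(6.5) = 2/15, v(7.75) = 4/35, v(8) = 1/9.
On each subinterval the trapezoid contributes (Δs_i/2)·[v(s_{i-1}) + v(s_i)].
Sum ≈ 0.696.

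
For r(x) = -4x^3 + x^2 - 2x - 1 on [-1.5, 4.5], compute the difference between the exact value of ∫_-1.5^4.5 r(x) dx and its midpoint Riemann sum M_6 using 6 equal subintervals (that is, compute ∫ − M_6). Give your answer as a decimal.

Exact integral: ∫_-1.5^4.5 r(x) dx = -397.5.
M_6 = -389.
Error = -397.5 − (-389) = -8.5.

-8.5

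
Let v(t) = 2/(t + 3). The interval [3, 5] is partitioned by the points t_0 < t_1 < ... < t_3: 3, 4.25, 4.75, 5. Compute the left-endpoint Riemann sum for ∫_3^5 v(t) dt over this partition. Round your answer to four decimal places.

0.6191

Subinterval widths: 1.25, 0.5, 0.25.
Left endpoints: 3, 4.25, 4.75.
v(3) = 1/3, v(4.25) = 8/29, v(4.75) = 8/31.
Sum = Σ Δt_i · v(t_i).
Sum ≈ 0.6191.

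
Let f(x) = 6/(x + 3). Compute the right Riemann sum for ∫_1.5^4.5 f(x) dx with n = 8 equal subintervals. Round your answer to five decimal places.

Δx = (4.5 − 1.5)/8 = 0.375.
Right endpoints: 1.875, 2.25, 2.625, 3, 3.375, 3.75, 4.125, 4.5.
f(1.875) = 16/13, f(2.25) = 8/7, f(2.625) = 16/15, f(3) = 1, f(3.375) = 16/17, f(3.75) = 8/9, f(4.125) = 16/19, f(4.5) = 0.8.
Sum = Δx · [f(1.875) + f(2.25) + f(2.625) + ...].
Sum ≈ 2.96717.

2.96717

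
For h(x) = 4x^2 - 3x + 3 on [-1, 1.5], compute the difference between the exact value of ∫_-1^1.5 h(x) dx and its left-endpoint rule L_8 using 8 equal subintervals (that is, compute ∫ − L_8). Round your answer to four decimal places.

Exact integral: ∫_-1^1.5 h(x) dx ≈ 11.458333.
L_8 = 12.01171875.
Error ≈ 11.458333 − 12.01171875 ≈ -0.5534.

-0.5534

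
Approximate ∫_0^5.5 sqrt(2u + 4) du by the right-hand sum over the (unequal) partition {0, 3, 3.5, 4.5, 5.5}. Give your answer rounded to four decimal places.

18.6237

Subinterval widths: 3, 0.5, 1, 1.
Right endpoints: 3, 3.5, 4.5, 5.5.
f(3) ≈ 3.1623, f(3.5) ≈ 3.3166, f(4.5) ≈ 3.6056, f(5.5) ≈ 3.8730.
Sum = Σ Δu_i · f(u_i).
Sum ≈ 18.6237.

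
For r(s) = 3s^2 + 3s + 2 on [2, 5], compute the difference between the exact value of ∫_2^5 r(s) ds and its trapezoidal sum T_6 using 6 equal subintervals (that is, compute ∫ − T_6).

-0.375

Exact integral: ∫_2^5 r(s) ds = 154.5.
T_6 = 154.875.
Error = 154.5 − 154.875 = -0.375.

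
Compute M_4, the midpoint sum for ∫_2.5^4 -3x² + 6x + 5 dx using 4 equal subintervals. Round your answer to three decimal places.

-11.572

Δx = (4 − 2.5)/4 = 0.375.
Midpoints: 2.6875, 3.0625, 3.4375, 3.8125.
f(2.6875) = -0.54296875, f(3.0625) = -4.76171875, f(3.4375) = -9.82421875, f(3.8125) = -15.73046875.
Sum = Δx · [f(2.6875) + f(3.0625) + f(3.4375) + f(3.8125)].
Sum ≈ -11.572.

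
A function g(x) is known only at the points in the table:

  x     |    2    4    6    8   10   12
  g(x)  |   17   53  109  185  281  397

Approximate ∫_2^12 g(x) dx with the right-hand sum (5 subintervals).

Δx = 2.
Sum = 2·[53 + 109 + 185 + 281 + 397] = 2050.

2050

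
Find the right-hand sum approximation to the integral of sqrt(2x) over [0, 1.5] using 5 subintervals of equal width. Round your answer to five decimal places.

1.94788

Δx = (1.5 − 0)/5 = 0.3.
Right endpoints: 0.3, 0.6, 0.9, 1.2, 1.5.
f(0.3) ≈ 0.77460, f(0.6) ≈ 1.09545, f(0.9) ≈ 1.34164, f(1.2) ≈ 1.54919, f(1.5) ≈ 1.73205.
Sum = Δx · [f(0.3) + f(0.6) + f(0.9) + f(1.2) + f(1.5)].
Sum ≈ 1.94788.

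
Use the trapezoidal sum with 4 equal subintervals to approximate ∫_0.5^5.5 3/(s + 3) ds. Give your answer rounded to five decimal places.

2.68802

Δs = (5.5 − 0.5)/4 = 1.25.
f(0.5) = 6/7, f(1.75) = 12/19, f(3) = 0.5, f(4.25) = 12/29, f(5.5) = 6/17.
T_4 = (Δs/2)·[f(s_0) + 2f(s_1) + 2f(s_2) + 2f(s_3) + f(s_4)].
Sum ≈ 2.68802.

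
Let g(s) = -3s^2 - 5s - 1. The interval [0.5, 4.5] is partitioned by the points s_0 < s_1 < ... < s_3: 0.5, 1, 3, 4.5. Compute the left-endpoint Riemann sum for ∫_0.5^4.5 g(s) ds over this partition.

Subinterval widths: 0.5, 2, 1.5.
Left endpoints: 0.5, 1, 3.
g(0.5) = -4.25, g(1) = -9, g(3) = -43.
Sum = Σ Δs_i · g(s_i).
Sum = -84.625.

-84.625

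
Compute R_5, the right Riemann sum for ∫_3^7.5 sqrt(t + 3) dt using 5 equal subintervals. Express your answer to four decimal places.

13.2372

Δt = (7.5 − 3)/5 = 0.9.
Right endpoints: 3.9, 4.8, 5.7, 6.6, 7.5.
f(3.9) ≈ 2.6268, f(4.8) ≈ 2.7928, f(5.7) ≈ 2.9496, f(6.6) ≈ 3.0984, f(7.5) ≈ 3.2404.
Sum = Δt · [f(3.9) + f(4.8) + f(5.7) + f(6.6) + f(7.5)].
Sum ≈ 13.2372.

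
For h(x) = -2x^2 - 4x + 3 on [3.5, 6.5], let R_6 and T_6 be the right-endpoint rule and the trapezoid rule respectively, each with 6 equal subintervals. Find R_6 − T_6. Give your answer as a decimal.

R_6 = -223.75.
T_6 = -205.75.
R_6 − T_6 = -18.

-18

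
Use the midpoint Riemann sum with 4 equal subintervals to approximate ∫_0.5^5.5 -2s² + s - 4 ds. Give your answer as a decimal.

-114.53125

Δs = (5.5 − 0.5)/4 = 1.25.
Midpoints: 1.125, 2.375, 3.625, 4.875.
f(1.125) = -5.40625, f(2.375) = -12.90625, f(3.625) = -26.65625, f(4.875) = -46.65625.
Sum = Δs · [f(1.125) + f(2.375) + f(3.625) + f(4.875)].
Sum = -114.53125.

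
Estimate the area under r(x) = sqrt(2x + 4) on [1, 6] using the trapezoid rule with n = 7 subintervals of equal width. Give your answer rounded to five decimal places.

Δx = (6 − 1)/7 = 5/7.
r(1) ≈ 2.44949, r(12/7) ≈ 2.72554, r(17/7) ≈ 2.97610, r(22/7) ≈ 3.20713, r(27/7) ≈ 3.42261, r(32/7) ≈ 3.62531, r(37/7) ≈ 3.81725, r(6) ≈ 4.00000.
T_7 = (Δx/2)·[r(x_0) + 2r(x_1) + ... + 2r(x_{6}) + r(x_7)].
Sum ≈ 16.42764.

16.42764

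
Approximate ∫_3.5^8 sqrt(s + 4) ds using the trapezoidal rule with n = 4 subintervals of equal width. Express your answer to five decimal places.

14.01572

Δs = (8 − 3.5)/4 = 1.125.
f(3.5) ≈ 2.73861, f(4.625) ≈ 2.93684, f(5.75) ≈ 3.12250, f(6.875) ≈ 3.29773, f(8) ≈ 3.46410.
T_4 = (Δs/2)·[f(s_0) + 2f(s_1) + 2f(s_2) + 2f(s_3) + f(s_4)].
Sum ≈ 14.01572.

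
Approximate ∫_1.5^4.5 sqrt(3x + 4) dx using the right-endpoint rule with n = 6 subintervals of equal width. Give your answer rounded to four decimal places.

Δx = (4.5 − 1.5)/6 = 0.5.
Right endpoints: 2, 2.5, 3, 3.5, 4, 4.5.
f(2) ≈ 3.1623, f(2.5) ≈ 3.3912, f(3) ≈ 3.6056, f(3.5) ≈ 3.8079, f(4) ≈ 4.0000, f(4.5) ≈ 4.1833.
Sum = Δx · [f(2) + f(2.5) + f(3) + ...].
Sum ≈ 11.0751.

11.0751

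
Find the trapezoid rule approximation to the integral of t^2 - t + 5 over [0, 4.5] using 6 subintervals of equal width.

43.171875

Δt = (4.5 − 0)/6 = 0.75.
f(0) = 5, f(0.75) = 4.8125, f(1.5) = 5.75, f(2.25) = 7.8125, f(3) = 11, f(3.75) = 15.3125, f(4.5) = 20.75.
T_6 = (Δt/2)·[f(t_0) + 2f(t_1) + ... + 2f(t_{5}) + f(t_6)].
Sum = 43.171875.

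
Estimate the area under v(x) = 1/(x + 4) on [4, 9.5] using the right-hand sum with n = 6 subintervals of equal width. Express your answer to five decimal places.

Δx = (9.5 − 4)/6 = 11/12.
Right endpoints: 59/12, 35/6, 6.75, 23/3, 103/12, 9.5.
v(59/12) = 12/107, v(35/6) = 6/59, v(6.75) = 4/43, v(23/3) = 3/35, v(103/12) = 12/151, v(9.5) = 2/27.
Sum = Δx · [v(59/12) + v(35/6) + v(6.75) + ...].
Sum ≈ 0.50062.

0.50062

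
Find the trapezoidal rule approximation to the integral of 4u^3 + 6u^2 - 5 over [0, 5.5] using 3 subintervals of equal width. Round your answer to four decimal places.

Δu = (5.5 − 0)/3 = 11/6.
f(0) = -5, f(11/6) = 1075/27, f(11/3) = 7367/27, f(5.5) = 842.
T_3 = (Δu/2)·[f(u_0) + 2f(u_1) + 2f(u_2) + f(u_3)].
Sum ≈ 1340.4722.

1340.4722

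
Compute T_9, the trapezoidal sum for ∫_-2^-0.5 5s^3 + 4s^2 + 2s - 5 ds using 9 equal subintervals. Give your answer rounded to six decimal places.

-20.774306

Δs = (-0.5 − (-2))/9 = 1/6.
f(-2) = -33, f(-11/6) = -5623/216, f(-5/3) = -550/27, f(-1.5) = -15.875, f(-4/3) = -335/27, f(-7/6) = -2123/216, f(-1) = -8, f(-5/6) = -1465/216, f(-2/3) = -163/27, f(-0.5) = -5.625.
T_9 = (Δs/2)·[f(s_0) + 2f(s_1) + ... + 2f(s_{8}) + f(s_9)].
Sum ≈ -20.774306.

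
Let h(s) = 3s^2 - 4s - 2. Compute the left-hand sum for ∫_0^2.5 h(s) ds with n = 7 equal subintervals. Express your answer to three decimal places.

-3.278

Δs = (2.5 − 0)/7 = 5/14.
Left endpoints: 0, 5/14, 5/7, 15/14, 10/7, 25/14, 15/7.
h(0) = -2, h(5/14) = -597/196, h(5/7) = -163/49, h(15/14) = -557/196, h(10/7) = -78/49, h(25/14) = 83/196, h(15/7) = 157/49.
Sum = Δs · [h(0) + h(5/14) + h(5/7) + ...].
Sum ≈ -3.278.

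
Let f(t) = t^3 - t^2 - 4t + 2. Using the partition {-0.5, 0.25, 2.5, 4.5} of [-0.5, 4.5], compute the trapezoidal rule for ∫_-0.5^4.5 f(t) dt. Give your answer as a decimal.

Subinterval widths: 0.75, 2.25, 2.
f(-0.5) = 3.625, f(0.25) = 0.953125, f(2.5) = 1.375, f(4.5) = 54.875.
On each subinterval the trapezoid contributes (Δt_i/2)·[f(t_{i-1}) + f(t_i)].
Sum = 60.5859375.

60.5859375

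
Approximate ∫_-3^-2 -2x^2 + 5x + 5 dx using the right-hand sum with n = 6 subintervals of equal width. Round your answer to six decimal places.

-18.925926

Δx = (-2 − (-3))/6 = 1/6.
Right endpoints: -17/6, -8/3, -2.5, -7/3, -13/6, -2.
f(-17/6) = -227/9, f(-8/3) = -203/9, f(-2.5) = -20, f(-7/3) = -158/9, f(-13/6) = -137/9, f(-2) = -13.
Sum = Δx · [f(-17/6) + f(-8/3) + f(-2.5) + ...].
Sum ≈ -18.925926.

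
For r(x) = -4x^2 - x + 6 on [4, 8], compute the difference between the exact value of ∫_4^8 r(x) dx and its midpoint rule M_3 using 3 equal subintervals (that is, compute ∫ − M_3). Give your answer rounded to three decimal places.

-2.370

Exact integral: ∫_4^8 r(x) dx ≈ -597.33333.
M_3 ≈ -594.96296.
Error ≈ -597.33333 − (-594.96296) ≈ -2.370.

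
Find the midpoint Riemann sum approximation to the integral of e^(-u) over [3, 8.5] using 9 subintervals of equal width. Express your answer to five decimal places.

Δu = (8.5 − 3)/9 = 11/18.
Midpoints: 119/36, 47/12, 163/36, 185/36, 5.75, 229/36, 251/36, 91/12, 295/36.
f(119/36) ≈ 0.03668, f(47/12) ≈ 0.01991, f(163/36) ≈ 0.01080, f(185/36) ≈ 0.00586, f(5.75) ≈ 0.00318, f(229/36) ≈ 0.00173, f(251/36) ≈ 0.00094, f(91/12) ≈ 0.00051, f(295/36) ≈ 0.00028.
Sum = Δu · [f(119/36) + f(47/12) + f(163/36) + ...].
Sum ≈ 0.04882.

0.04882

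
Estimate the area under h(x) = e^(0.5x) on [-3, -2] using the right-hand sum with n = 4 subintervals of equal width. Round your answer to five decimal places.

Δx = (-2 − (-3))/4 = 0.25.
Right endpoints: -2.75, -2.5, -2.25, -2.
h(-2.75) ≈ 0.25284, h(-2.5) ≈ 0.28650, h(-2.25) ≈ 0.32465, h(-2) ≈ 0.36788.
Sum = Δx · [h(-2.75) + h(-2.5) + h(-2.25) + h(-2)].
Sum ≈ 0.30797.

0.30797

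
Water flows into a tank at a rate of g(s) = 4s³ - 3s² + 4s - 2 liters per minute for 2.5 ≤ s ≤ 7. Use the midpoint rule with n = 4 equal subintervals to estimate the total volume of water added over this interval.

Δs = (7 − 2.5)/4 = 1.125.
Midpoints: 3.0625, 4.1875, 5.3125, 6.4375.
g(3.0625) = 99333/1024, g(4.1875) = 261999/1024, g(5.3125) = 547137/1024, g(6.4375) = 989739/1024.
Sum = Δs · [g(3.0625) + g(4.1875) + g(5.3125) + g(6.4375)].
Sum = 2085.43359375.

2085.43359375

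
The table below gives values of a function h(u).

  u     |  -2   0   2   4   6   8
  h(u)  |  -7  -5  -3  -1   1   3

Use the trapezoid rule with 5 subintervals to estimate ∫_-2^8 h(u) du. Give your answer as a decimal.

Δu = 2.
T_5 = (2/2)·[(-7) + 2·(-5) + 2·(-3) + 2·(-1) + 2·1 + 3] = -20.

-20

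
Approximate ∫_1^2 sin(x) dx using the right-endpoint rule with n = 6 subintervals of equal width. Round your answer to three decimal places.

0.960

Δx = (2 − 1)/6 = 1/6.
Right endpoints: 7/6, 4/3, 1.5, 5/3, 11/6, 2.
f(7/6) ≈ 0.919, f(4/3) ≈ 0.972, f(1.5) ≈ 0.997, f(5/3) ≈ 0.995, f(11/6) ≈ 0.966, f(2) ≈ 0.909.
Sum = Δx · [f(7/6) + f(4/3) + f(1.5) + ...].
Sum ≈ 0.960.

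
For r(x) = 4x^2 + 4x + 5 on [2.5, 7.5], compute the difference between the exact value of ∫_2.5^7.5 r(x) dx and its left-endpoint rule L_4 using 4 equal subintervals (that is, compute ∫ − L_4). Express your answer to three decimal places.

Exact integral: ∫_2.5^7.5 r(x) dx ≈ 666.66667.
L_4 = 534.375.
Error ≈ 666.66667 − 534.375 ≈ 132.292.

132.292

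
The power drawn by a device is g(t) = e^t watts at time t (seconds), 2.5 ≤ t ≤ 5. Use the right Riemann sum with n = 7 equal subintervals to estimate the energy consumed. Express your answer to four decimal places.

162.0025

Δt = (5 − 2.5)/7 = 5/14.
Right endpoints: 20/7, 45/14, 25/7, 55/14, 30/7, 65/14, 5.
g(20/7) ≈ 17.4117, g(45/14) ≈ 24.8855, g(25/7) ≈ 35.5674, g(55/14) ≈ 50.8343, g(30/7) ≈ 72.6544, g(65/14) ≈ 103.8406, g(5) ≈ 148.4132.
Sum = Δt · [g(20/7) + g(45/14) + g(25/7) + ...].
Sum ≈ 162.0025.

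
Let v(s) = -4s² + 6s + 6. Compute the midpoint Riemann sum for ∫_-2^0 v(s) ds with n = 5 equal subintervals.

Δs = (0 − (-2))/5 = 0.4.
Midpoints: -1.8, -1.4, -1, -0.6, -0.2.
v(-1.8) = -17.76, v(-1.4) = -10.24, v(-1) = -4, v(-0.6) = 0.96, v(-0.2) = 4.64.
Sum = Δs · [v(-1.8) + v(-1.4) + v(-1) + v(-0.6) + v(-0.2)].
Sum = -10.56.

-10.56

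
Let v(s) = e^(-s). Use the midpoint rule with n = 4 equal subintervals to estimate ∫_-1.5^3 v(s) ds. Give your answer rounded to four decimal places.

Δs = (3 − (-1.5))/4 = 1.125.
Midpoints: -0.9375, 0.1875, 1.3125, 2.4375.
v(-0.9375) ≈ 2.5536, v(0.1875) ≈ 0.8290, v(1.3125) ≈ 0.2691, v(2.4375) ≈ 0.0874.
Sum = Δs · [v(-0.9375) + v(0.1875) + v(1.3125) + v(2.4375)].
Sum ≈ 4.2065.

4.2065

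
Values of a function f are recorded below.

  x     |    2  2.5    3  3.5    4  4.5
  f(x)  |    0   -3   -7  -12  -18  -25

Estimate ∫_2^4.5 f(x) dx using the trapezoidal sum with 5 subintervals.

Δx = 0.5.
T_5 = (0.5/2)·[0 + 2·(-3) + 2·(-7) + 2·(-12) + 2·(-18) + (-25)] = -26.25.

-26.25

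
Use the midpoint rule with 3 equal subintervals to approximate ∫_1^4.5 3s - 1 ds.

Δs = (4.5 − 1)/3 = 7/6.
Midpoints: 19/12, 2.75, 47/12.
f(19/12) = 3.75, f(2.75) = 7.25, f(47/12) = 10.75.
Sum = Δs · [f(19/12) + f(2.75) + f(47/12)].
Sum = 25.375.

25.375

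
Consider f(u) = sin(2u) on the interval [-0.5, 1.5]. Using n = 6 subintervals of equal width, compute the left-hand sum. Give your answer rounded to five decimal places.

Δu = (1.5 − (-0.5))/6 = 1/3.
Left endpoints: -0.5, -1/6, 1/6, 0.5, 5/6, 7/6.
f(-0.5) ≈ -0.84147, f(-1/6) ≈ -0.32719, f(1/6) ≈ 0.32719, f(0.5) ≈ 0.84147, f(5/6) ≈ 0.99541, f(7/6) ≈ 0.72309.
Sum = Δu · [f(-0.5) + f(-1/6) + f(1/6) + ...].
Sum ≈ 0.57283.

0.57283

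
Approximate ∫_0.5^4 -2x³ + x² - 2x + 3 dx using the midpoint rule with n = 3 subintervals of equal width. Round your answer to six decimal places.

Δx = (4 − 0.5)/3 = 7/6.
Midpoints: 13/12, 2.25, 41/12.
f(13/12) = -463/864, f(2.25) = -19.21875, f(41/12) = -62147/864.
Sum = Δx · [f(13/12) + f(2.25) + f(41/12)].
Sum ≈ -106.964699.

-106.964699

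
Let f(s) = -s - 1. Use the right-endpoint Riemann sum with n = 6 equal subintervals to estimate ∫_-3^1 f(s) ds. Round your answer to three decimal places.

Δs = (1 − (-3))/6 = 2/3.
Right endpoints: -7/3, -5/3, -1, -1/3, 1/3, 1.
f(-7/3) = 4/3, f(-5/3) = 2/3, f(-1) = 0, f(-1/3) = -2/3, f(1/3) = -4/3, f(1) = -2.
Sum = Δs · [f(-7/3) + f(-5/3) + f(-1) + ...].
Sum ≈ -1.333.

-1.333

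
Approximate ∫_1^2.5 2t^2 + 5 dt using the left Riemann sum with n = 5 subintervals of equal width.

15.72

Δt = (2.5 − 1)/5 = 0.3.
Left endpoints: 1, 1.3, 1.6, 1.9, 2.2.
f(1) = 7, f(1.3) = 8.38, f(1.6) = 10.12, f(1.9) = 12.22, f(2.2) = 14.68.
Sum = Δt · [f(1) + f(1.3) + f(1.6) + f(1.9) + f(2.2)].
Sum = 15.72.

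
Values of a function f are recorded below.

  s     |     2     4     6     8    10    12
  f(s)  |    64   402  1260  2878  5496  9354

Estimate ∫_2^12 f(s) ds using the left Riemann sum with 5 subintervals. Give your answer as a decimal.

20200

Δs = 2.
Sum = 2·[64 + 402 + 1260 + 2878 + 5496] = 20200.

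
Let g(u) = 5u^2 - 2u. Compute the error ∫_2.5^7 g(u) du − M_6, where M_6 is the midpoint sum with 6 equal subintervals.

1.0546875

Exact integral: ∫_2.5^7 g(u) du = 502.875.
M_6 = 501.8203125.
Error = 502.875 − 501.8203125 = 1.0546875.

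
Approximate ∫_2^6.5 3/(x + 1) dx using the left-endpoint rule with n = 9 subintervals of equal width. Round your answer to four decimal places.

Δx = (6.5 − 2)/9 = 0.5.
Left endpoints: 2, 2.5, 3, 3.5, 4, 4.5, 5, 5.5, 6.
f(2) = 1, f(2.5) = 6/7, f(3) = 0.75, f(3.5) = 2/3, f(4) = 0.6, f(4.5) = 6/11, f(5) = 0.5, f(5.5) = 6/13, f(6) = 3/7.
Sum = Δx · [f(2) + f(2.5) + f(3) + ...].
Sum ≈ 2.9047.

2.9047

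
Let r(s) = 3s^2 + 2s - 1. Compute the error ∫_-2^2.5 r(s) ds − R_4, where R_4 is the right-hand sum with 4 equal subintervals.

-11.70703125

Exact integral: ∫_-2^2.5 r(s) ds = 21.375.
R_4 = 33.08203125.
Error = 21.375 − 33.08203125 = -11.70703125.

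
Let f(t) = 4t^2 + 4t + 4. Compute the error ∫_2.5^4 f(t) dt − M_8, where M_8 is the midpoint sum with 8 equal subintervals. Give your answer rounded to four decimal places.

Exact integral: ∫_2.5^4 f(t) dt = 90.
M_8 ≈ 89.982422.
Error ≈ 90 − 89.982422 ≈ 0.0176.

0.0176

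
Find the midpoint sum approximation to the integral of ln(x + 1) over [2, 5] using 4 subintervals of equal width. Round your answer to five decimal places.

Δx = (5 − 2)/4 = 0.75.
Midpoints: 2.375, 3.125, 3.875, 4.625.
f(2.375) ≈ 1.21640, f(3.125) ≈ 1.41707, f(3.875) ≈ 1.58412, f(4.625) ≈ 1.72722.
Sum = Δx · [f(2.375) + f(3.125) + f(3.875) + f(4.625)].
Sum ≈ 4.45860.

4.45860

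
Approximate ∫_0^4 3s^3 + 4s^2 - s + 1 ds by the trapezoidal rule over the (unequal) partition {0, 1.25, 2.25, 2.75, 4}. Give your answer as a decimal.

291.5

Subinterval widths: 1.25, 1, 0.5, 1.25.
f(0) = 1, f(1.25) = 11.859375, f(2.25) = 53.171875, f(2.75) = 90.890625, f(4) = 253.
On each subinterval the trapezoid contributes (Δs_i/2)·[f(s_{i-1}) + f(s_i)].
Sum = 291.5.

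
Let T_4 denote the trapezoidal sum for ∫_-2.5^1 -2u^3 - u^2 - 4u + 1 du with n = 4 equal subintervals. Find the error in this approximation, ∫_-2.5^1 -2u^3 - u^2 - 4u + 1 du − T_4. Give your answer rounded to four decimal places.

-1.5632

Exact integral: ∫_-2.5^1 f(u) du ≈ 27.489583.
T_4 ≈ 29.052734.
Error ≈ 27.489583 − 29.052734 ≈ -1.5632.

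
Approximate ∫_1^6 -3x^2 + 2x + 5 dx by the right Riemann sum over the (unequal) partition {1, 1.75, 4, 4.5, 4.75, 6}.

-229.6875

Subinterval widths: 0.75, 2.25, 0.5, 0.25, 1.25.
Right endpoints: 1.75, 4, 4.5, 4.75, 6.
f(1.75) = -0.6875, f(4) = -35, f(4.5) = -46.75, f(4.75) = -53.1875, f(6) = -91.
Sum = Σ Δx_i · f(x_i).
Sum = -229.6875.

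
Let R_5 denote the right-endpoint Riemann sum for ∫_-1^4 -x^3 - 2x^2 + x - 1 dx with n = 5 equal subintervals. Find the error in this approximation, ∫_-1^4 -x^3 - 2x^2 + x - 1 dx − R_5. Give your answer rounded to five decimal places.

50.41667

Exact integral: ∫_-1^4 f(x) dx ≈ -104.5833333.
R_5 = -155.
Error ≈ -104.5833333 − (-155) ≈ 50.41667.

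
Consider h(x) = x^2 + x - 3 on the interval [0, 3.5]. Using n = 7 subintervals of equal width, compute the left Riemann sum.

Δx = (3.5 − 0)/7 = 0.5.
Left endpoints: 0, 0.5, 1, 1.5, 2, 2.5, 3.
h(0) = -3, h(0.5) = -2.25, h(1) = -1, h(1.5) = 0.75, h(2) = 3, h(2.5) = 5.75, h(3) = 9.
Sum = Δx · [h(0) + h(0.5) + h(1) + ...].
Sum = 6.125.

6.125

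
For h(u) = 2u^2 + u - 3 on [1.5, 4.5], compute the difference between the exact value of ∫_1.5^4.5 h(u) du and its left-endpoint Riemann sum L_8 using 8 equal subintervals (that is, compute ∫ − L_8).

7.171875

Exact integral: ∫_1.5^4.5 h(u) du = 58.5.
L_8 = 51.328125.
Error = 58.5 − 51.328125 = 7.171875.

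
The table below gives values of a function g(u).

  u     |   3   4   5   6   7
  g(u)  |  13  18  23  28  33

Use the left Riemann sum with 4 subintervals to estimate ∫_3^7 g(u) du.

82

Δu = 1.
Sum = 1·[13 + 18 + 23 + 28] = 82.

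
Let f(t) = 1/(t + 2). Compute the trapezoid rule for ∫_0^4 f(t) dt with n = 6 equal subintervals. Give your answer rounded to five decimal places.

1.10675

Δt = (4 − 0)/6 = 2/3.
f(0) = 0.5, f(2/3) = 0.375, f(4/3) = 0.3, f(2) = 0.25, f(8/3) = 3/14, f(10/3) = 0.1875, f(4) = 1/6.
T_6 = (Δt/2)·[f(t_0) + 2f(t_1) + ... + 2f(t_{5}) + f(t_6)].
Sum ≈ 1.10675.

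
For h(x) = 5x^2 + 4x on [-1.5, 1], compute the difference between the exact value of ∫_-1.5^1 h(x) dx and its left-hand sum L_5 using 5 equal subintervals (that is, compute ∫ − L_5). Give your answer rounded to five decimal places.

Exact integral: ∫_-1.5^1 h(x) dx ≈ 4.7916667.
L_5 = 4.375.
Error ≈ 4.7916667 − 4.375 ≈ 0.41667.

0.41667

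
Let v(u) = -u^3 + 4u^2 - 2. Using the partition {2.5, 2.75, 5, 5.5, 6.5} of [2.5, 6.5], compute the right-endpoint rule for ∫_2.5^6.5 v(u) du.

-190.19921875

Subinterval widths: 0.25, 2.25, 0.5, 1.
Right endpoints: 2.75, 5, 5.5, 6.5.
v(2.75) = 7.453125, v(5) = -27, v(5.5) = -47.375, v(6.5) = -107.625.
Sum = Σ Δu_i · v(u_i).
Sum = -190.19921875.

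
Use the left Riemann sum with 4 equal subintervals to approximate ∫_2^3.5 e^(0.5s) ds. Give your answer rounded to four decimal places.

Δs = (3.5 − 2)/4 = 0.375.
Left endpoints: 2, 2.375, 2.75, 3.125.
f(2) ≈ 2.7183, f(2.375) ≈ 3.2789, f(2.75) ≈ 3.9551, f(3.125) ≈ 4.7707.
Sum = Δs · [f(2) + f(2.375) + f(2.75) + f(3.125)].
Sum ≈ 5.5211.

5.5211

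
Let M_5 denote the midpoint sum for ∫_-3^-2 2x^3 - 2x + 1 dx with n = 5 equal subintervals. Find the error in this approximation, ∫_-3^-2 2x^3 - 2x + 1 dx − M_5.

Exact integral: ∫_-3^-2 f(x) dx = -26.5.
M_5 = -26.45.
Error = -26.5 − (-26.45) = -0.05.

-0.05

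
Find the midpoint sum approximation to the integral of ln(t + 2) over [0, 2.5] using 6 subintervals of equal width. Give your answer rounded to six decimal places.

Δt = (2.5 − 0)/6 = 5/12.
Midpoints: 5/24, 0.625, 25/24, 35/24, 1.875, 55/24.
f(5/24) ≈ 0.792238, f(0.625) ≈ 0.965081, f(25/24) ≈ 1.112406, f(35/24) ≈ 1.240787, f(1.875) ≈ 1.354546, f(55/24) ≈ 1.456675.
Sum = Δt · [f(5/24) + f(0.625) + f(25/24) + ...].
Sum ≈ 2.884055.

2.884055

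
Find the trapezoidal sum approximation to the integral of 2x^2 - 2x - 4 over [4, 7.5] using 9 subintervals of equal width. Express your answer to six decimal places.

184.509774

Δx = (7.5 − 4)/9 = 7/18.
f(4) = 20, f(79/18) = 4171/162, f(43/9) = 2600/81, f(31/6) = 703/18, f(50/9) = 3776/81, f(107/18) = 8875/162, f(19/3) = 572/9, f(121/18) = 11815/162, f(64/9) = 6716/81, f(7.5) = 93.5.
T_9 = (Δx/2)·[f(x_0) + 2f(x_1) + ... + 2f(x_{8}) + f(x_9)].
Sum ≈ 184.509774.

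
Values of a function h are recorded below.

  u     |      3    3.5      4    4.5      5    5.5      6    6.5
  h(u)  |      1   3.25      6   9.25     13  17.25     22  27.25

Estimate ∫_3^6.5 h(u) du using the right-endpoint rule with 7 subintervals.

Δu = 0.5.
Sum = 0.5·[3.25 + 6 + 9.25 + 13 + 17.25 + 22 + 27.25] = 49.

49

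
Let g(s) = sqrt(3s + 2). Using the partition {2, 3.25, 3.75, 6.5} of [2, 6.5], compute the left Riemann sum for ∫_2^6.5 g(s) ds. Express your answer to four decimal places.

Subinterval widths: 1.25, 0.5, 2.75.
Left endpoints: 2, 3.25, 3.75.
g(2) ≈ 2.8284, g(3.25) ≈ 3.4278, g(3.75) ≈ 3.6401.
Sum = Σ Δs_i · g(s_i).
Sum ≈ 15.2596.

15.2596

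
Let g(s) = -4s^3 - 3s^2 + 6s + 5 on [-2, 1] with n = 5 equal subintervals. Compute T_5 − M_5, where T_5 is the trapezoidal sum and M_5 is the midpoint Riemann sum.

0.81

T_5 = 12.54.
M_5 = 11.73.
T_5 − M_5 = 0.81.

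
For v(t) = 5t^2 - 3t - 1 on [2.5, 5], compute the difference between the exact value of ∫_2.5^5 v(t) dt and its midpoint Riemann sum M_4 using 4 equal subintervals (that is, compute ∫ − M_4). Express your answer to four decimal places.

0.4069

Exact integral: ∫_2.5^5 v(t) dt ≈ 151.666667.
M_4 ≈ 151.259766.
Error ≈ 151.666667 − 151.259766 ≈ 0.4069.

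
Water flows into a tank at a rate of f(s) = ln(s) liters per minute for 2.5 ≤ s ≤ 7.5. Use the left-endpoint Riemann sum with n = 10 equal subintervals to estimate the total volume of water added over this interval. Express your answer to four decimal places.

7.5408

Δs = (7.5 − 2.5)/10 = 0.5.
Left endpoints: 2.5, 3, 3.5, 4, 4.5, 5, 5.5, 6, 6.5, 7.
f(2.5) ≈ 0.9163, f(3) ≈ 1.0986, f(3.5) ≈ 1.2528, f(4) ≈ 1.3863, f(4.5) ≈ 1.5041, f(5) ≈ 1.6094, f(5.5) ≈ 1.7047, f(6) ≈ 1.7918, f(6.5) ≈ 1.8718, f(7) ≈ 1.9459.
Sum = Δs · [f(2.5) + f(3) + f(3.5) + ...].
Sum ≈ 7.5408.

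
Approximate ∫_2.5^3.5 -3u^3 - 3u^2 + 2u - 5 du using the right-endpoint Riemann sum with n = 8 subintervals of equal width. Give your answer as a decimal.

-115.6875

Δu = (3.5 − 2.5)/8 = 0.125.
Right endpoints: 2.625, 2.75, 2.875, 3, 3.125, 3.25, 3.375, 3.5.
f(2.625) = -38239/512, f(2.75) = -84.578125, f(2.875) = -48813/512, f(3) = -107, f(3.125) = -61235/512, f(3.25) = -133.171875, f(3.375) = -75649/512, f(3.5) = -163.375.
Sum = Δu · [f(2.625) + f(2.75) + f(2.875) + ...].
Sum = -115.6875.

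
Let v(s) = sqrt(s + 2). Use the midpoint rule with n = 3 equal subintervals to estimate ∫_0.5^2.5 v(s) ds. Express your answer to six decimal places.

Δs = (2.5 − 0.5)/3 = 2/3.
Midpoints: 5/6, 1.5, 13/6.
v(5/6) ≈ 1.683251, v(1.5) ≈ 1.870829, v(13/6) ≈ 2.041241.
Sum = Δs · [v(5/6) + v(1.5) + v(13/6)].
Sum ≈ 3.730214.

3.730214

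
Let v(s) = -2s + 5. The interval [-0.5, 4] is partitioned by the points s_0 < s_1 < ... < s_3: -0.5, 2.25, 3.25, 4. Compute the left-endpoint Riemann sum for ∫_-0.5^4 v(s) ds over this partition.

15.875

Subinterval widths: 2.75, 1, 0.75.
Left endpoints: -0.5, 2.25, 3.25.
v(-0.5) = 6, v(2.25) = 0.5, v(3.25) = -1.5.
Sum = Σ Δs_i · v(s_i).
Sum = 15.875.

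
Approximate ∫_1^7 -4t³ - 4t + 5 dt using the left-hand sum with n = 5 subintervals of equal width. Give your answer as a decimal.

-1699.92

Δt = (7 − 1)/5 = 1.2.
Left endpoints: 1, 2.2, 3.4, 4.6, 5.8.
f(1) = -3, f(2.2) = -46.392, f(3.4) = -165.816, f(4.6) = -402.744, f(5.8) = -798.648.
Sum = Δt · [f(1) + f(2.2) + f(3.4) + f(4.6) + f(5.8)].
Sum = -1699.92.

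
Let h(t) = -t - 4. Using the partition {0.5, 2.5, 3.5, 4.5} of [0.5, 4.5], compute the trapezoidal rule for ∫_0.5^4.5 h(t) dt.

Subinterval widths: 2, 1, 1.
h(0.5) = -4.5, h(2.5) = -6.5, h(3.5) = -7.5, h(4.5) = -8.5.
On each subinterval the trapezoid contributes (Δt_i/2)·[h(t_{i-1}) + h(t_i)].
Sum = -26.

-26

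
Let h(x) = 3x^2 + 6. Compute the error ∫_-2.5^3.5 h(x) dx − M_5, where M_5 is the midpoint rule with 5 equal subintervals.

2.16

Exact integral: ∫_-2.5^3.5 h(x) dx = 94.5.
M_5 = 92.34.
Error = 94.5 − 92.34 = 2.16.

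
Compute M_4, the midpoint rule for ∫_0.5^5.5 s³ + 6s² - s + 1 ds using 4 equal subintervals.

541.484375

Δs = (5.5 − 0.5)/4 = 1.25.
Midpoints: 1.125, 2.375, 3.625, 4.875.
f(1.125) = 4553/512, f(2.375) = 23483/512, f(3.625) = 63413/512, f(4.875) = 130343/512.
Sum = Δs · [f(1.125) + f(2.375) + f(3.625) + f(4.875)].
Sum = 541.484375.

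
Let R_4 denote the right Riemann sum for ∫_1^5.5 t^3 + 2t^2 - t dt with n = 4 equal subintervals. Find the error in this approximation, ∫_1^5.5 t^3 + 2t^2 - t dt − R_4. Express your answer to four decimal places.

-134.5518

Exact integral: ∫_1^5.5 f(t) dt = 324.140625.
R_4 ≈ 458.692383.
Error ≈ 324.140625 − 458.692383 ≈ -134.5518.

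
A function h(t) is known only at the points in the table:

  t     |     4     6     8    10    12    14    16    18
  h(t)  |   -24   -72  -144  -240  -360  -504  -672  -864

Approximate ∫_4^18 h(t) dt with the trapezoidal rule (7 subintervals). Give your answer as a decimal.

Δt = 2.
T_7 = (2/2)·[(-24) + 2·(-72) + 2·(-144) + 2·(-240) + 2·(-360) + 2·(-504) + 2·(-672) + (-864)] = -4872.

-4872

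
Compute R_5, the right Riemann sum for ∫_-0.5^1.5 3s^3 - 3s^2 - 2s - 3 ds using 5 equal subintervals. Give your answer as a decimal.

-7.57

Δs = (1.5 − (-0.5))/5 = 0.4.
Right endpoints: -0.1, 0.3, 0.7, 1.1, 1.5.
f(-0.1) = -2.833, f(0.3) = -3.789, f(0.7) = -4.841, f(1.1) = -4.837, f(1.5) = -2.625.
Sum = Δs · [f(-0.1) + f(0.3) + f(0.7) + f(1.1) + f(1.5)].
Sum = -7.57.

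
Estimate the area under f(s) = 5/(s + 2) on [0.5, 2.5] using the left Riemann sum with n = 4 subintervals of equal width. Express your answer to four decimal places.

Δs = (2.5 − 0.5)/4 = 0.5.
Left endpoints: 0.5, 1, 1.5, 2.
f(0.5) = 2, f(1) = 5/3, f(1.5) = 10/7, f(2) = 1.25.
Sum = Δs · [f(0.5) + f(1) + f(1.5) + f(2)].
Sum ≈ 3.1726.

3.1726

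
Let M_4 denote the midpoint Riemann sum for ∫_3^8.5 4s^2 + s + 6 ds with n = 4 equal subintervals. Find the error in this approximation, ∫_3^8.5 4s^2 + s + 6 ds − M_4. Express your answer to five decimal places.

3.46615

Exact integral: ∫_3^8.5 f(s) ds ≈ 847.4583333.
M_4 = 843.9921875.
Error ≈ 847.4583333 − 843.9921875 ≈ 3.46615.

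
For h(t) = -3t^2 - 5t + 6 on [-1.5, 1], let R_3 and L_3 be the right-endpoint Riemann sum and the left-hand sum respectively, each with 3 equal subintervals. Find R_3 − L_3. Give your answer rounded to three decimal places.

-7.292

R_3 ≈ 9.23611.
L_3 ≈ 16.52778.
R_3 − L_3 ≈ -7.292.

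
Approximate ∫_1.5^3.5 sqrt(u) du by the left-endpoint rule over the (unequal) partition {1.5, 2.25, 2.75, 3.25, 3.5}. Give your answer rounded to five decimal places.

2.94841

Subinterval widths: 0.75, 0.5, 0.5, 0.25.
Left endpoints: 1.5, 2.25, 2.75, 3.25.
f(1.5) ≈ 1.22474, f(2.25) ≈ 1.50000, f(2.75) ≈ 1.65831, f(3.25) ≈ 1.80278.
Sum = Σ Δu_i · f(u_i).
Sum ≈ 2.94841.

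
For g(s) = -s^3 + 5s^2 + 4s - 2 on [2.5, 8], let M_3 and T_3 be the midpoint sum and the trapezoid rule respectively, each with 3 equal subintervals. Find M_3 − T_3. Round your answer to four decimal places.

49.6814

M_3 ≈ -65.882234.
T_3 ≈ -115.563657.
M_3 − T_3 ≈ 49.6814.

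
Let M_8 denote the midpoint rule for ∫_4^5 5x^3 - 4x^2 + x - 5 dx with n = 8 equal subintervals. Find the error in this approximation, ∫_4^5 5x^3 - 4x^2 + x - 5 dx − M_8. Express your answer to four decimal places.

Exact integral: ∫_4^5 f(x) dx ≈ 379.416667.
M_8 ≈ 379.333984.
Error ≈ 379.416667 − 379.333984 ≈ 0.0827.

0.0827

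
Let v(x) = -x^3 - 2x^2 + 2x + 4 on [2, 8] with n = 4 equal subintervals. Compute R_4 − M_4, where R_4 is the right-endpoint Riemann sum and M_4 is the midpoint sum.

-516.375

R_4 = -1769.25.
M_4 = -1252.875.
R_4 − M_4 = -516.375.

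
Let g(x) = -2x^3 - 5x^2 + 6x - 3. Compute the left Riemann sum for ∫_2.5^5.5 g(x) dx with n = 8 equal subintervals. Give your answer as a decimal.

Δx = (5.5 − 2.5)/8 = 0.375.
Left endpoints: 2.5, 2.875, 3.25, 3.625, 4, 4.375, 4.75, 5.125.
g(2.5) = -50.5, g(2.875) = -74.60546875, g(3.25) = -104.96875, g(3.625) = -142.22265625, g(4) = -187, g(4.375) = -239.93359375, g(4.75) = -301.65625, g(5.125) = -372.80078125.
Sum = Δx · [g(2.5) + g(2.875) + g(3.25) + ...].
Sum = -552.6328125.

-552.6328125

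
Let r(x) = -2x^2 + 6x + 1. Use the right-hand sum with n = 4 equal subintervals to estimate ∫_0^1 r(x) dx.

3.8125

Δx = (1 − 0)/4 = 0.25.
Right endpoints: 0.25, 0.5, 0.75, 1.
r(0.25) = 2.375, r(0.5) = 3.5, r(0.75) = 4.375, r(1) = 5.
Sum = Δx · [r(0.25) + r(0.5) + r(0.75) + r(1)].
Sum = 3.8125.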